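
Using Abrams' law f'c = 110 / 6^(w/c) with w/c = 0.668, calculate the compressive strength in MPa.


f'c = 110 / 6^0.668
= 110 / 3.31
= 33.23 MPa

33.23


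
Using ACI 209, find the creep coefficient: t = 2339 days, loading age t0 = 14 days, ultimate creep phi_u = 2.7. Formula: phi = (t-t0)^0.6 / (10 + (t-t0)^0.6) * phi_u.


dt = 2339 - 14 = 2325
phi = 2325^0.6 / (10 + 2325^0.6) * 2.7
= 2.465

2.465


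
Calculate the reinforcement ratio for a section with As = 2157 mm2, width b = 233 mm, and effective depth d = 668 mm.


rho = As / (b * d)
= 2157 / (233 * 668)
= 0.0139

0.0139


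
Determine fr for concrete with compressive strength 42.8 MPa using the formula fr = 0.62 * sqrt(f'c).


fr = 0.62 * sqrt(42.8)
= 4.056 MPa

4.056


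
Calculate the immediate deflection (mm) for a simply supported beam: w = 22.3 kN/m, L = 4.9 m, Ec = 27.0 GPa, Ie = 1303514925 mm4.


Convert: L = 4.9 m = 4900 mm, Ec = 27.0 GPa = 27000 MPa
delta = 5 * 22.3 * 4900^4 / (384 * 27000 * 1303514925)
= 4.76 mm

4.76


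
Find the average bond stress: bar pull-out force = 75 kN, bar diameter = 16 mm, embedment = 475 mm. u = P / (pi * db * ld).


u = P / (pi * db * ld)
= 75 * 1000 / (pi * 16 * 475)
= 3.141 MPa

3.141


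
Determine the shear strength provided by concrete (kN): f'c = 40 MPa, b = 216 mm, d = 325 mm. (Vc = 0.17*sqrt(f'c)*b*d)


Vc = 0.17 * sqrt(40) * 216 * 325 / 1000
= 75.48 kN

75.48


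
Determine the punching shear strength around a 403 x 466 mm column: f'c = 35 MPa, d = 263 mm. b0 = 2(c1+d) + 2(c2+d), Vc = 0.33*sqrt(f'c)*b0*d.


b0 = 2*(403 + 263) + 2*(466 + 263) = 2790 mm
Vc = 0.33 * sqrt(35) * 2790 * 263 / 1000
= 1432.54 kN

1432.54


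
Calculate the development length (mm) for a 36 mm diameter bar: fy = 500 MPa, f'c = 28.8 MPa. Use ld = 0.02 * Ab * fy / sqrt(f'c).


Ab = pi * 36^2 / 4 = 1017.876 mm2
ld = 0.02 * 1017.876 * 500 / sqrt(28.8)
= 1896.7 mm

1896.7


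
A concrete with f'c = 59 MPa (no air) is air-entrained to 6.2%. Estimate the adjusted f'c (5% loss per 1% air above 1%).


Strength loss = (6.2 - 1) * 5 = 26.0%
f'c = 59 * (1 - 26.0/100)
= 43.66 MPa

43.66


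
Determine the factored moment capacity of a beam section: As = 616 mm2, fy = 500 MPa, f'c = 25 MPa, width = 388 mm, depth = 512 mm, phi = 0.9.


a = As * fy / (0.85 * f'c * b)
= 616 * 500 / (0.85 * 25 * 388)
= 37.356 mm
Mn = As * fy * (d - a/2) / 10^6
= 151.9432 kN-m
phi*Mn = 0.9 * 151.9432 = 136.75 kN-m

136.75


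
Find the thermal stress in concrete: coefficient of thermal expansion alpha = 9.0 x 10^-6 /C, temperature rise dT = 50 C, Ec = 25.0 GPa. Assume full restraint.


sigma = alpha * dT * Ec
= 9.0e-6 * 50 * 25.0 * 1000
= 11.25 MPa

11.25


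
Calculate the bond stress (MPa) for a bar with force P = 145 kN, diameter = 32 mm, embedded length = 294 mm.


u = P / (pi * db * ld)
= 145 * 1000 / (pi * 32 * 294)
= 4.906 MPa

4.906


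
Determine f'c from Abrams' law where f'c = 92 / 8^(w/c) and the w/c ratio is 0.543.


f'c = 92 / 8^0.543
= 92 / 3.093
= 29.74 MPa

29.74


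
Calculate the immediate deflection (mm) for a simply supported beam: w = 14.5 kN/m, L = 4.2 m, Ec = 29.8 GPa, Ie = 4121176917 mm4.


Convert: L = 4.2 m = 4200 mm, Ec = 29.8 GPa = 29800 MPa
delta = 5 * 14.5 * 4200^4 / (384 * 29800 * 4121176917)
= 0.48 mm

0.48


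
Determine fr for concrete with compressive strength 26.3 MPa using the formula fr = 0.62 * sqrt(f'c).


fr = 0.62 * sqrt(26.3)
= 3.18 MPa

3.18


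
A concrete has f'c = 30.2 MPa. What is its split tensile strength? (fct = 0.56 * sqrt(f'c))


fct = 0.56 * sqrt(30.2)
= 0.56 * 5.495
= 3.077 MPa

3.077


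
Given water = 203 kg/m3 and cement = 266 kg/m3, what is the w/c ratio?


w/c = water / cement
w/c = 203 / 266 = 0.763

0.763


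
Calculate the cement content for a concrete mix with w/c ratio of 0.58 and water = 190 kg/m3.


Cement = water / (w/c)
= 190 / 0.58
= 327.6 kg/m3

327.6


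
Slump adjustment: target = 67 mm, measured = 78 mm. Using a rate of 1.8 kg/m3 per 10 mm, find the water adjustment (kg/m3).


Difference = 67 - 78 = -11 mm
Water adjustment = -11 * 1.8 / 10 = -2.0 kg/m3

-2.0


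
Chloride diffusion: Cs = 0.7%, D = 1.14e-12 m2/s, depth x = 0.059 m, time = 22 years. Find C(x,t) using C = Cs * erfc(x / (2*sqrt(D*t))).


t_seconds = 22 * 365.25 * 24 * 3600 = 694267200.0 s
arg = 0.059 / (2 * sqrt(1.14e-12 * 694267200.0))
= 1.0486
erfc(1.0486) = 0.1381
C = 0.7 * 0.1381 = 0.0967%

0.0967


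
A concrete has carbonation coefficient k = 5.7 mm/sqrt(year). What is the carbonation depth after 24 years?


depth = k * sqrt(t)
= 5.7 * sqrt(24)
= 27.92 mm

27.92


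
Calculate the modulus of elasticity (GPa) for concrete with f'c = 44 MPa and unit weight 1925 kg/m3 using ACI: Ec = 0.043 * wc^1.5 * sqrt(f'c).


Ec = 0.043 * 1925^1.5 * sqrt(44) / 1000
= 24.09 GPa

24.09


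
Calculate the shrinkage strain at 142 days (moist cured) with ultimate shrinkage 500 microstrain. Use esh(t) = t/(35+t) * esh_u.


esh(142) = 142 / (35 + 142) * 500
= 142 / 177 * 500
= 401.1 microstrain

401.1


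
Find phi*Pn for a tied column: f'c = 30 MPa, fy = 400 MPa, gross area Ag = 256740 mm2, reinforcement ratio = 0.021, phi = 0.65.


Ast = rho * Ag = 0.021 * 256740 = 5391.54 mm2
phi*Pn = 0.65 * 0.80 * (0.85 * 30 * (256740 - 5391.54) + 400 * 5391.54) / 1000
= 4454.32 kN

4454.32


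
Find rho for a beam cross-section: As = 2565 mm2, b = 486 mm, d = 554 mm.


rho = As / (b * d)
= 2565 / (486 * 554)
= 0.0095

0.0095


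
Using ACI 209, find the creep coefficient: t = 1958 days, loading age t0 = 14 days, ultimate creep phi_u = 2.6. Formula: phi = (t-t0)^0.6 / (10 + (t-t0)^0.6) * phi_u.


dt = 1958 - 14 = 1944
phi = 1944^0.6 / (10 + 1944^0.6) * 2.6
= 2.35

2.35


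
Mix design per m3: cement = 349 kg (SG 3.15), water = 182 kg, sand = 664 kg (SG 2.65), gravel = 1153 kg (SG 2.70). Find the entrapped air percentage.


Vol cement = 349 / (3.15 * 1000) = 0.110794 m3
Vol water = 182 / 1000 = 0.182 m3
Vol sand = 664 / (2.65 * 1000) = 0.250566 m3
Vol gravel = 1153 / (2.70 * 1000) = 0.427037 m3
Total solid + water volume = 0.970397 m3
Air = (1 - 0.970397) * 100 = 2.96%

2.96


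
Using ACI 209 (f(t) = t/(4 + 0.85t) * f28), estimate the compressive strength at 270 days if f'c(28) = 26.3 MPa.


f(270) = 270 / (4 + 0.85 * 270) * 26.3
= 270 / 233.5 * 26.3
= 30.41 MPa

30.41


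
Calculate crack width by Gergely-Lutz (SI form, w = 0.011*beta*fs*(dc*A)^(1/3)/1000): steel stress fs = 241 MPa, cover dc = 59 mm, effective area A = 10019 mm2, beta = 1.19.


w = 0.011 * beta * fs * (dc * A)^(1/3) / 1000
= 0.011 * 1.19 * 241 * (59 * 10019)^(1/3) / 1000
= 0.265 mm

0.265


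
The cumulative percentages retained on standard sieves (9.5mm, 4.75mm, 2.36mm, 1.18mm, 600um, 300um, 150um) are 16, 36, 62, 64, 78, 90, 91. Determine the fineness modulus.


FM = sum(cumulative % retained) / 100
= 437 / 100
= 4.37

4.37


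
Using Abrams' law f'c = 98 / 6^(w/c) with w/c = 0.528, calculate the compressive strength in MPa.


f'c = 98 / 6^0.528
= 98 / 2.576
= 38.05 MPa

38.05


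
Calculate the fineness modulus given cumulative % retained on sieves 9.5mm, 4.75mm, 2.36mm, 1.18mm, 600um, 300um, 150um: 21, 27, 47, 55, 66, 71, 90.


FM = sum(cumulative % retained) / 100
= 377 / 100
= 3.77

3.77


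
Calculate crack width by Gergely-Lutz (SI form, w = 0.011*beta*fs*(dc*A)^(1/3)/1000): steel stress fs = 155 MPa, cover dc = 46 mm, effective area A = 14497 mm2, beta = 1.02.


w = 0.011 * beta * fs * (dc * A)^(1/3) / 1000
= 0.011 * 1.02 * 155 * (46 * 14497)^(1/3) / 1000
= 0.152 mm

0.152


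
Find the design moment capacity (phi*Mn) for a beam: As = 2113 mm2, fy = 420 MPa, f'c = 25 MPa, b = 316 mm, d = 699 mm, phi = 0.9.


a = As * fy / (0.85 * f'c * b)
= 2113 * 420 / (0.85 * 25 * 316)
= 132.1608 mm
Mn = As * fy * (d - a/2) / 10^6
= 561.6908 kN-m
phi*Mn = 0.9 * 561.6908 = 505.52 kN-m

505.52


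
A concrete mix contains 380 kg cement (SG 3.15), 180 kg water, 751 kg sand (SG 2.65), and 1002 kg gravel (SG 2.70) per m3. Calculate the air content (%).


Vol cement = 380 / (3.15 * 1000) = 0.120635 m3
Vol water = 180 / 1000 = 0.18 m3
Vol sand = 751 / (2.65 * 1000) = 0.283396 m3
Vol gravel = 1002 / (2.70 * 1000) = 0.371111 m3
Total solid + water volume = 0.955142 m3
Air = (1 - 0.955142) * 100 = 4.49%

4.49


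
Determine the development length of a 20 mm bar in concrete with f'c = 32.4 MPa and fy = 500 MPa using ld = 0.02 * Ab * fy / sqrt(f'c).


Ab = pi * 20^2 / 4 = 314.159 mm2
ld = 0.02 * 314.159 * 500 / sqrt(32.4)
= 551.9 mm

551.9


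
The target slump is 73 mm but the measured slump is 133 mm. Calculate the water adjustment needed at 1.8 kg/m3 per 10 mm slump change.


Difference = 73 - 133 = -60 mm
Water adjustment = -60 * 1.8 / 10 = -10.8 kg/m3

-10.8


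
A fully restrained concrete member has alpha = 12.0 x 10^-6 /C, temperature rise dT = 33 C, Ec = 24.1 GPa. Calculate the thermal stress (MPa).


sigma = alpha * dT * Ec
= 12.0e-6 * 33 * 24.1 * 1000
= 9.544 MPa

9.544


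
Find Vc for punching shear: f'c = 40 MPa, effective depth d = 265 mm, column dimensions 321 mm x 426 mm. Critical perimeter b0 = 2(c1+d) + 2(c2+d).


b0 = 2*(321 + 265) + 2*(426 + 265) = 2554 mm
Vc = 0.33 * sqrt(40) * 2554 * 265 / 1000
= 1412.57 kN

1412.57


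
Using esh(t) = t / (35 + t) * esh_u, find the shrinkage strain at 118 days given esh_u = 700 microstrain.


esh(118) = 118 / (35 + 118) * 700
= 118 / 153 * 700
= 539.9 microstrain

539.9


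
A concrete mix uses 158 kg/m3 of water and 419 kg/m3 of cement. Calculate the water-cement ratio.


w/c = water / cement
w/c = 158 / 419 = 0.377

0.377


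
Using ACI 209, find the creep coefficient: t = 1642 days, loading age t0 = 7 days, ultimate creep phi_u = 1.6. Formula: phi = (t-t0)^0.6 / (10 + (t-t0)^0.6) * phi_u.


dt = 1642 - 7 = 1635
phi = 1635^0.6 / (10 + 1635^0.6) * 1.6
= 1.431

1.431


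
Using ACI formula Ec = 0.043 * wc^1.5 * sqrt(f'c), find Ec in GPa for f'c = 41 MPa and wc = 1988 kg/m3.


Ec = 0.043 * 1988^1.5 * sqrt(41) / 1000
= 24.41 GPa

24.41


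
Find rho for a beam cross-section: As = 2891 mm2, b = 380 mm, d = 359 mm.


rho = As / (b * d)
= 2891 / (380 * 359)
= 0.0212

0.0212


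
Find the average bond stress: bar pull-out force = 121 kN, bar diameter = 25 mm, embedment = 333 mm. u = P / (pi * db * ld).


u = P / (pi * db * ld)
= 121 * 1000 / (pi * 25 * 333)
= 4.626 MPa

4.626


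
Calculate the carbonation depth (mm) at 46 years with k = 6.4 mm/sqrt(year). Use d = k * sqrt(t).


depth = k * sqrt(t)
= 6.4 * sqrt(46)
= 43.41 mm

43.41


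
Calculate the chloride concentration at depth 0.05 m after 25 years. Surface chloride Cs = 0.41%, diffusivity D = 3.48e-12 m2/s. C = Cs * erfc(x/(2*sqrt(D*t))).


t_seconds = 25 * 365.25 * 24 * 3600 = 788940000.0 s
arg = 0.05 / (2 * sqrt(3.48e-12 * 788940000.0))
= 0.4771
erfc(0.4771) = 0.4998
C = 0.41 * 0.4998 = 0.2049%

0.2049


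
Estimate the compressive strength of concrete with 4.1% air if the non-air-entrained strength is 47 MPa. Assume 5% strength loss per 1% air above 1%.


Strength loss = (4.1 - 1) * 5 = 15.5%
f'c = 47 * (1 - 15.5/100)
= 39.71 MPa

39.71


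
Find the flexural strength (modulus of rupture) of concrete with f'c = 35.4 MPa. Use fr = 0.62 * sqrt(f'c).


fr = 0.62 * sqrt(35.4)
= 3.689 MPa

3.689


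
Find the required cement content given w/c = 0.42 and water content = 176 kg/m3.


Cement = water / (w/c)
= 176 / 0.42
= 419.0 kg/m3

419.0


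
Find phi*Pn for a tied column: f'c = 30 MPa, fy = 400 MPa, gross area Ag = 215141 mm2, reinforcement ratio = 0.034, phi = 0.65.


Ast = rho * Ag = 0.034 * 215141 = 7314.794 mm2
phi*Pn = 0.65 * 0.80 * (0.85 * 30 * (215141 - 7314.794) + 400 * 7314.794) / 1000
= 4277.25 kN

4277.25


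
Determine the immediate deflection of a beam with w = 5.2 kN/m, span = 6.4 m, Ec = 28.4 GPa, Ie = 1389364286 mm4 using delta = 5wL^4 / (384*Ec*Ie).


Convert: L = 6.4 m = 6400 mm, Ec = 28.4 GPa = 28400 MPa
delta = 5 * 5.2 * 6400^4 / (384 * 28400 * 1389364286)
= 2.88 mm

2.88


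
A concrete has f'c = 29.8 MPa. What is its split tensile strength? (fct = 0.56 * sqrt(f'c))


fct = 0.56 * sqrt(29.8)
= 0.56 * 5.459
= 3.057 MPa

3.057


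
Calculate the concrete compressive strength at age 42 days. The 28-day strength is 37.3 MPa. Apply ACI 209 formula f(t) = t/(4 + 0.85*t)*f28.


f(42) = 42 / (4 + 0.85 * 42) * 37.3
= 42 / 39.7 * 37.3
= 39.46 MPa

39.46


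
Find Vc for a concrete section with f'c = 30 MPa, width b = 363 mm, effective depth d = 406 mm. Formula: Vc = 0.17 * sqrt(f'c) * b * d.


Vc = 0.17 * sqrt(30) * 363 * 406 / 1000
= 137.23 kN

137.23


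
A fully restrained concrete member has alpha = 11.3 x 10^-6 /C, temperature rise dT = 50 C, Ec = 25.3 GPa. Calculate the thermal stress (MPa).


sigma = alpha * dT * Ec
= 11.3e-6 * 50 * 25.3 * 1000
= 14.294 MPa

14.294


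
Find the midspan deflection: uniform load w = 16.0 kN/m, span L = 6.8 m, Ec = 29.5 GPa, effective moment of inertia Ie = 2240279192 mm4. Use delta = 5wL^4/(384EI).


Convert: L = 6.8 m = 6800 mm, Ec = 29.5 GPa = 29500 MPa
delta = 5 * 16.0 * 6800^4 / (384 * 29500 * 2240279192)
= 6.74 mm

6.74


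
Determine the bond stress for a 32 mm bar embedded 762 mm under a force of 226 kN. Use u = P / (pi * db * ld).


u = P / (pi * db * ld)
= 226 * 1000 / (pi * 32 * 762)
= 2.95 MPa

2.95


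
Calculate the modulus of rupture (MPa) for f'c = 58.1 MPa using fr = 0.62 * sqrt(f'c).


fr = 0.62 * sqrt(58.1)
= 4.726 MPa

4.726


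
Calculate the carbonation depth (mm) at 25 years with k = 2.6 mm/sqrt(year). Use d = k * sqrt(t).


depth = k * sqrt(t)
= 2.6 * sqrt(25)
= 13.0 mm

13.0


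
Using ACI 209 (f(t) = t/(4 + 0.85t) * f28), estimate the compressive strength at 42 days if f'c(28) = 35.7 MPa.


f(42) = 42 / (4 + 0.85 * 42) * 35.7
= 42 / 39.7 * 35.7
= 37.77 MPa

37.77


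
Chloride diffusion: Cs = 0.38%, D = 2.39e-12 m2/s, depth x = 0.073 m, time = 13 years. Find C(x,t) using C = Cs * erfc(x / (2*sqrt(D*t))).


t_seconds = 13 * 365.25 * 24 * 3600 = 410248800.0 s
arg = 0.073 / (2 * sqrt(2.39e-12 * 410248800.0))
= 1.1657
erfc(1.1657) = 0.0993
C = 0.38 * 0.0993 = 0.0377%

0.0377


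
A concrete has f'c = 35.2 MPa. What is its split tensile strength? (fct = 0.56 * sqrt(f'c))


fct = 0.56 * sqrt(35.2)
= 0.56 * 5.933
= 3.322 MPa

3.322


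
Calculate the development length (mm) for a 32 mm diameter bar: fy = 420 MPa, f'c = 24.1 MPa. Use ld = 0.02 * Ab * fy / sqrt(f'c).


Ab = pi * 32^2 / 4 = 804.248 mm2
ld = 0.02 * 804.248 * 420 / sqrt(24.1)
= 1376.1 mm

1376.1


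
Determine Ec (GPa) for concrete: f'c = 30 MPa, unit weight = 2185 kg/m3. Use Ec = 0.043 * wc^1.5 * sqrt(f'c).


Ec = 0.043 * 2185^1.5 * sqrt(30) / 1000
= 24.06 GPa

24.06


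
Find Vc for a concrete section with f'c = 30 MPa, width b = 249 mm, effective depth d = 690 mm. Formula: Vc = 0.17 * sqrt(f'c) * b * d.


Vc = 0.17 * sqrt(30) * 249 * 690 / 1000
= 159.98 kN

159.98


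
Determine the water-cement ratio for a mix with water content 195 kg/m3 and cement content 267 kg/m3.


w/c = water / cement
w/c = 195 / 267 = 0.73

0.73


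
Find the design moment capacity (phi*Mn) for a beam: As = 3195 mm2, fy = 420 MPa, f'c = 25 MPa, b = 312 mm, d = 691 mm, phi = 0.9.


a = As * fy / (0.85 * f'c * b)
= 3195 * 420 / (0.85 * 25 * 312)
= 202.3982 mm
Mn = As * fy * (d - a/2) / 10^6
= 791.4538 kN-m
phi*Mn = 0.9 * 791.4538 = 712.31 kN-m

712.31


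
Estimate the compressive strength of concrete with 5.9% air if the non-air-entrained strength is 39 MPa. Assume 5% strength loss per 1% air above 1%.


Strength loss = (5.9 - 1) * 5 = 24.5%
f'c = 39 * (1 - 24.5/100)
= 29.45 MPa

29.45


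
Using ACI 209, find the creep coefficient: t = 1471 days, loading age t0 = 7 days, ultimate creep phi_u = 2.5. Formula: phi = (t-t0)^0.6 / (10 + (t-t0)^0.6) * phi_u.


dt = 1471 - 7 = 1464
phi = 1464^0.6 / (10 + 1464^0.6) * 2.5
= 2.22

2.22


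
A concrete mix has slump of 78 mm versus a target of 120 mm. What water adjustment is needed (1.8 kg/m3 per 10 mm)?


Difference = 120 - 78 = 42 mm
Water adjustment = 42 * 1.8 / 10 = 7.6 kg/m3

7.6


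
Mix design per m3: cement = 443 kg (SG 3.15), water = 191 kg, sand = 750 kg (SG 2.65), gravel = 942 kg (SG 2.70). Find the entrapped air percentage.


Vol cement = 443 / (3.15 * 1000) = 0.140635 m3
Vol water = 191 / 1000 = 0.191 m3
Vol sand = 750 / (2.65 * 1000) = 0.283019 m3
Vol gravel = 942 / (2.70 * 1000) = 0.348889 m3
Total solid + water volume = 0.963543 m3
Air = (1 - 0.963543) * 100 = 3.65%

3.65


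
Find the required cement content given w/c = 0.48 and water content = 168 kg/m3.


Cement = water / (w/c)
= 168 / 0.48
= 350.0 kg/m3

350.0


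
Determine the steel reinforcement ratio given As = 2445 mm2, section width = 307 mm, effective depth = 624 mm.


rho = As / (b * d)
= 2445 / (307 * 624)
= 0.0128

0.0128


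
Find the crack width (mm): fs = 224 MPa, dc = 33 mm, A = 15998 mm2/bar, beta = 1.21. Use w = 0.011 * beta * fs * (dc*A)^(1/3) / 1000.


w = 0.011 * beta * fs * (dc * A)^(1/3) / 1000
= 0.011 * 1.21 * 224 * (33 * 15998)^(1/3) / 1000
= 0.241 mm

0.241


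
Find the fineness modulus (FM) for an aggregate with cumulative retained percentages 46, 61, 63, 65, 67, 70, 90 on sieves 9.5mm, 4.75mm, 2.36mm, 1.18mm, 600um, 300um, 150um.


FM = sum(cumulative % retained) / 100
= 462 / 100
= 4.62

4.62


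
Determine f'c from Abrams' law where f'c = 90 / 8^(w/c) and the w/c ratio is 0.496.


f'c = 90 / 8^0.496
= 90 / 2.805
= 32.09 MPa

32.09


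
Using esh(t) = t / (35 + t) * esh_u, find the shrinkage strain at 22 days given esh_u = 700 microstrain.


esh(22) = 22 / (35 + 22) * 700
= 22 / 57 * 700
= 270.2 microstrain

270.2


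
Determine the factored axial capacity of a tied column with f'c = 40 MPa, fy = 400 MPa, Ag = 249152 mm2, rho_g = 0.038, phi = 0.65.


Ast = rho * Ag = 0.038 * 249152 = 9467.776 mm2
phi*Pn = 0.65 * 0.80 * (0.85 * 40 * (249152 - 9467.776) + 400 * 9467.776) / 1000
= 6206.91 kN

6206.91


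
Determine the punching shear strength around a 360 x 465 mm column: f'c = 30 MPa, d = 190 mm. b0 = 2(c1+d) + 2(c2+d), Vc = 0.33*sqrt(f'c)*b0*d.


b0 = 2*(360 + 190) + 2*(465 + 190) = 2410 mm
Vc = 0.33 * sqrt(30) * 2410 * 190 / 1000
= 827.65 kN

827.65


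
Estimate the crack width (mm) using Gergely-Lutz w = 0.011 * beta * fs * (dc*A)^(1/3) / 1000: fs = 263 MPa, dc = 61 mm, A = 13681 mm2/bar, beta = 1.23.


w = 0.011 * beta * fs * (dc * A)^(1/3) / 1000
= 0.011 * 1.23 * 263 * (61 * 13681)^(1/3) / 1000
= 0.335 mm

0.335


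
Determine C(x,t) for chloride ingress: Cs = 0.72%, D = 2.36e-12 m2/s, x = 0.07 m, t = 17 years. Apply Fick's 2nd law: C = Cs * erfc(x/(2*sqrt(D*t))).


t_seconds = 17 * 365.25 * 24 * 3600 = 536479200.0 s
arg = 0.07 / (2 * sqrt(2.36e-12 * 536479200.0))
= 0.9836
erfc(0.9836) = 0.1642
C = 0.72 * 0.1642 = 0.1182%

0.1182


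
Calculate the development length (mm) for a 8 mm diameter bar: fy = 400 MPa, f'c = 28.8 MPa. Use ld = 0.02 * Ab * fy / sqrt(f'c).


Ab = pi * 8^2 / 4 = 50.265 mm2
ld = 0.02 * 50.265 * 400 / sqrt(28.8)
= 74.9 mm

74.9


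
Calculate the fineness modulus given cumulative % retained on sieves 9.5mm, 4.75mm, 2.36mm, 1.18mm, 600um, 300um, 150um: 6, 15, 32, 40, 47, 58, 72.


FM = sum(cumulative % retained) / 100
= 270 / 100
= 2.7

2.7


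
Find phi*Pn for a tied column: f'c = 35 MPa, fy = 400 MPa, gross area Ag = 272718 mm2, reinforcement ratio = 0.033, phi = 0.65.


Ast = rho * Ag = 0.033 * 272718 = 8999.694 mm2
phi*Pn = 0.65 * 0.80 * (0.85 * 35 * (272718 - 8999.694) + 400 * 8999.694) / 1000
= 5951.66 kN

5951.66


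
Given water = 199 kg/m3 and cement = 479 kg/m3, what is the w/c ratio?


w/c = water / cement
w/c = 199 / 479 = 0.415

0.415


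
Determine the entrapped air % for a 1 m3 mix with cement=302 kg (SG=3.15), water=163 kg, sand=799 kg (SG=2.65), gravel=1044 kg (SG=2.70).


Vol cement = 302 / (3.15 * 1000) = 0.095873 m3
Vol water = 163 / 1000 = 0.163 m3
Vol sand = 799 / (2.65 * 1000) = 0.301509 m3
Vol gravel = 1044 / (2.70 * 1000) = 0.386667 m3
Total solid + water volume = 0.947049 m3
Air = (1 - 0.947049) * 100 = 5.3%

5.3


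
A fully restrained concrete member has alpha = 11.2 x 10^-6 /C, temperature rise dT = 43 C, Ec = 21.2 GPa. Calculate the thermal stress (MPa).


sigma = alpha * dT * Ec
= 11.2e-6 * 43 * 21.2 * 1000
= 10.21 MPa

10.21


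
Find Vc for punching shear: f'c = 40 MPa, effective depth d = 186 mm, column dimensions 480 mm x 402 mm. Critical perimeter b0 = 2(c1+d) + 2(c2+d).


b0 = 2*(480 + 186) + 2*(402 + 186) = 2508 mm
Vc = 0.33 * sqrt(40) * 2508 * 186 / 1000
= 973.61 kN

973.61


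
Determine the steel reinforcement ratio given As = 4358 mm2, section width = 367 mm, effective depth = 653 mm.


rho = As / (b * d)
= 4358 / (367 * 653)
= 0.0182

0.0182


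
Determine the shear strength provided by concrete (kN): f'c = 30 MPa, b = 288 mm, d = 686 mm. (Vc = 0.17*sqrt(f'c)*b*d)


Vc = 0.17 * sqrt(30) * 288 * 686 / 1000
= 183.96 kN

183.96


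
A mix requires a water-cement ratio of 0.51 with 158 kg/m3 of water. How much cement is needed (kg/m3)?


Cement = water / (w/c)
= 158 / 0.51
= 309.8 kg/m3

309.8


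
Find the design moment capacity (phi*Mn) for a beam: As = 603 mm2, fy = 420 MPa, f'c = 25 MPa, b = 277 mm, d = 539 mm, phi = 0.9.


a = As * fy / (0.85 * f'c * b)
= 603 * 420 / (0.85 * 25 * 277)
= 43.0257 mm
Mn = As * fy * (d - a/2) / 10^6
= 131.0588 kN-m
phi*Mn = 0.9 * 131.0588 = 117.95 kN-m

117.95


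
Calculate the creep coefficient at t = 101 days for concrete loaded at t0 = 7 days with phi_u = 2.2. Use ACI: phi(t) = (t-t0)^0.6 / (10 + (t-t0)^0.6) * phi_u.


dt = 101 - 7 = 94
phi = 94^0.6 / (10 + 94^0.6) * 2.2
= 1.329

1.329


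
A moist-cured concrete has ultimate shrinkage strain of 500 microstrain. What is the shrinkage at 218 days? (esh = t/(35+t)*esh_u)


esh(218) = 218 / (35 + 218) * 500
= 218 / 253 * 500
= 430.8 microstrain

430.8


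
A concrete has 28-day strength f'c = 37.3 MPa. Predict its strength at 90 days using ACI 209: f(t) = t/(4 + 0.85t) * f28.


f(90) = 90 / (4 + 0.85 * 90) * 37.3
= 90 / 80.5 * 37.3
= 41.7 MPa

41.7


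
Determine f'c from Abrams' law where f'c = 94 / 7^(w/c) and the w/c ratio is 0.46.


f'c = 94 / 7^0.46
= 94 / 2.448
= 38.4 MPa

38.4


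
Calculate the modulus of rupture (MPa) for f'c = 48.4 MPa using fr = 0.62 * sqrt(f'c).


fr = 0.62 * sqrt(48.4)
= 4.313 MPa

4.313


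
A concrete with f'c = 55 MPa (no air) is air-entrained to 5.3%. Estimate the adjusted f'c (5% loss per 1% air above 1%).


Strength loss = (5.3 - 1) * 5 = 21.5%
f'c = 55 * (1 - 21.5/100)
= 43.18 MPa

43.18


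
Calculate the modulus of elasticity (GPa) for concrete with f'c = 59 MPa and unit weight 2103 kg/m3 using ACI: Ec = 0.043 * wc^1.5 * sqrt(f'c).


Ec = 0.043 * 2103^1.5 * sqrt(59) / 1000
= 31.85 GPa

31.85


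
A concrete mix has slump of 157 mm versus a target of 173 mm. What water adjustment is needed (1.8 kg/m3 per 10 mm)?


Difference = 173 - 157 = 16 mm
Water adjustment = 16 * 1.8 / 10 = 2.9 kg/m3

2.9


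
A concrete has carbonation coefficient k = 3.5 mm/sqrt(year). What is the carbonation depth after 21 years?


depth = k * sqrt(t)
= 3.5 * sqrt(21)
= 16.04 mm

16.04


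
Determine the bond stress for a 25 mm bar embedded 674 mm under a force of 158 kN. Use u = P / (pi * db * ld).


u = P / (pi * db * ld)
= 158 * 1000 / (pi * 25 * 674)
= 2.985 MPa

2.985


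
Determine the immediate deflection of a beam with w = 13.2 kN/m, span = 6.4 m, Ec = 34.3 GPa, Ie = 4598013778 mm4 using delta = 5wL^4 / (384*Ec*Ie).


Convert: L = 6.4 m = 6400 mm, Ec = 34.3 GPa = 34300 MPa
delta = 5 * 13.2 * 6400^4 / (384 * 34300 * 4598013778)
= 1.83 mm

1.83


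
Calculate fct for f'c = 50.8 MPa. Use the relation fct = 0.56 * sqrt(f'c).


fct = 0.56 * sqrt(50.8)
= 0.56 * 7.127
= 3.991 MPa

3.991


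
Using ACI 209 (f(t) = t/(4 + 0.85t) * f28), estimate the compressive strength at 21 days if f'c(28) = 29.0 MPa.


f(21) = 21 / (4 + 0.85 * 21) * 29.0
= 21 / 21.85 * 29.0
= 27.87 MPa

27.87


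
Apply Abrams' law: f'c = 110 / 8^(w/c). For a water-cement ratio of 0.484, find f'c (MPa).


f'c = 110 / 8^0.484
= 110 / 2.736
= 40.21 MPa

40.21


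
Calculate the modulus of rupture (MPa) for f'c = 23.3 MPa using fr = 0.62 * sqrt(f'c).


fr = 0.62 * sqrt(23.3)
= 2.993 MPa

2.993


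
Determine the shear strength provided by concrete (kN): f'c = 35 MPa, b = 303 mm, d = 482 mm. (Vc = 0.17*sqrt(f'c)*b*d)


Vc = 0.17 * sqrt(35) * 303 * 482 / 1000
= 146.88 kN

146.88


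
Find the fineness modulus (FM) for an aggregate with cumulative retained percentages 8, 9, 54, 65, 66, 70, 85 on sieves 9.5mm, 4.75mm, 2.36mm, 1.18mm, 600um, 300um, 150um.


FM = sum(cumulative % retained) / 100
= 357 / 100
= 3.57

3.57


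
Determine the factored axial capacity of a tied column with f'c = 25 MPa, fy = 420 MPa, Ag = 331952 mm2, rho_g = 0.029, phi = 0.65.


Ast = rho * Ag = 0.029 * 331952 = 9626.608 mm2
phi*Pn = 0.65 * 0.80 * (0.85 * 25 * (331952 - 9626.608) + 420 * 9626.608) / 1000
= 5664.15 kN

5664.15


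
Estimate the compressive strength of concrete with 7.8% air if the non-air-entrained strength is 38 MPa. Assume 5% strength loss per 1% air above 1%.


Strength loss = (7.8 - 1) * 5 = 34.0%
f'c = 38 * (1 - 34.0/100)
= 25.08 MPa

25.08


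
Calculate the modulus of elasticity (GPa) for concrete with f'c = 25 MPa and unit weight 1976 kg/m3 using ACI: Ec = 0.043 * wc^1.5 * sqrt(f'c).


Ec = 0.043 * 1976^1.5 * sqrt(25) / 1000
= 18.89 GPa

18.89


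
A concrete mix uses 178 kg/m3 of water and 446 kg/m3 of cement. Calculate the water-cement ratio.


w/c = water / cement
w/c = 178 / 446 = 0.399

0.399


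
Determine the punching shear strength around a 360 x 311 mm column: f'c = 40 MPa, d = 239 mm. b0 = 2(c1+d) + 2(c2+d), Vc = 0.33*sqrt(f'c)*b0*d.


b0 = 2*(360 + 239) + 2*(311 + 239) = 2298 mm
Vc = 0.33 * sqrt(40) * 2298 * 239 / 1000
= 1146.28 kN

1146.28


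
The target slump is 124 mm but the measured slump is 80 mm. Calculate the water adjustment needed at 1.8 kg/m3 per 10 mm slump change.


Difference = 124 - 80 = 44 mm
Water adjustment = 44 * 1.8 / 10 = 7.9 kg/m3

7.9


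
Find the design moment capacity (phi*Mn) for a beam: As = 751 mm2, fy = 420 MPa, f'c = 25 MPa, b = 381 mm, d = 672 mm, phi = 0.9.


a = As * fy / (0.85 * f'c * b)
= 751 * 420 / (0.85 * 25 * 381)
= 38.9588 mm
Mn = As * fy * (d - a/2) / 10^6
= 205.8181 kN-m
phi*Mn = 0.9 * 205.8181 = 185.24 kN-m

185.24


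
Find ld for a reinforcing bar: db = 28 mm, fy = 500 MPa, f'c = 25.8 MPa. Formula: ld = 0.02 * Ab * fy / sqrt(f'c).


Ab = pi * 28^2 / 4 = 615.752 mm2
ld = 0.02 * 615.752 * 500 / sqrt(25.8)
= 1212.3 mm

1212.3


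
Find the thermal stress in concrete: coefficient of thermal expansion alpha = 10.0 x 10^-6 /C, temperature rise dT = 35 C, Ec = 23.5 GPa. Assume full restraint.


sigma = alpha * dT * Ec
= 10.0e-6 * 35 * 23.5 * 1000
= 8.225 MPa

8.225


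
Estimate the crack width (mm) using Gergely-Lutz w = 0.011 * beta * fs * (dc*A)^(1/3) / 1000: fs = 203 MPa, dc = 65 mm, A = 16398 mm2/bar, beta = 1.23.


w = 0.011 * beta * fs * (dc * A)^(1/3) / 1000
= 0.011 * 1.23 * 203 * (65 * 16398)^(1/3) / 1000
= 0.281 mm

0.281


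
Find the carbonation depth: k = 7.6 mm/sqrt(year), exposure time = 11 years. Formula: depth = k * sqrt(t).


depth = k * sqrt(t)
= 7.6 * sqrt(11)
= 25.21 mm

25.21


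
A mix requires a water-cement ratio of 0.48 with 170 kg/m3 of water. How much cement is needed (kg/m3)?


Cement = water / (w/c)
= 170 / 0.48
= 354.2 kg/m3

354.2


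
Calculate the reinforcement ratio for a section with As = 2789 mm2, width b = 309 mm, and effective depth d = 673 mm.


rho = As / (b * d)
= 2789 / (309 * 673)
= 0.0134

0.0134


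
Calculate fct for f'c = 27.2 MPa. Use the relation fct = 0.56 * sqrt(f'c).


fct = 0.56 * sqrt(27.2)
= 0.56 * 5.215
= 2.921 MPa

2.921


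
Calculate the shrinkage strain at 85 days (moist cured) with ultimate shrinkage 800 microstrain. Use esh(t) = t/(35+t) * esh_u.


esh(85) = 85 / (35 + 85) * 800
= 85 / 120 * 800
= 566.7 microstrain

566.7


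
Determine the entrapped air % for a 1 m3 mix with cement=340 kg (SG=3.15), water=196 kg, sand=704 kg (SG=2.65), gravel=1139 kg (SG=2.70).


Vol cement = 340 / (3.15 * 1000) = 0.107937 m3
Vol water = 196 / 1000 = 0.196 m3
Vol sand = 704 / (2.65 * 1000) = 0.26566 m3
Vol gravel = 1139 / (2.70 * 1000) = 0.421852 m3
Total solid + water volume = 0.991449 m3
Air = (1 - 0.991449) * 100 = 0.86%

0.86


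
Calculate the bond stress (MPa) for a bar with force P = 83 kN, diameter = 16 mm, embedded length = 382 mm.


u = P / (pi * db * ld)
= 83 * 1000 / (pi * 16 * 382)
= 4.323 MPa

4.323


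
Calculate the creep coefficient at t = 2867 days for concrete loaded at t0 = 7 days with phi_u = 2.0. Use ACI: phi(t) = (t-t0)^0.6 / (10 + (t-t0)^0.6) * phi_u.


dt = 2867 - 7 = 2860
phi = 2860^0.6 / (10 + 2860^0.6) * 2.0
= 1.844

1.844


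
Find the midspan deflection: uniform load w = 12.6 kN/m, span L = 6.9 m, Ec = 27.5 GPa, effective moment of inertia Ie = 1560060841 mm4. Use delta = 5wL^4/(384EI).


Convert: L = 6.9 m = 6900 mm, Ec = 27.5 GPa = 27500 MPa
delta = 5 * 12.6 * 6900^4 / (384 * 27500 * 1560060841)
= 8.67 mm

8.67


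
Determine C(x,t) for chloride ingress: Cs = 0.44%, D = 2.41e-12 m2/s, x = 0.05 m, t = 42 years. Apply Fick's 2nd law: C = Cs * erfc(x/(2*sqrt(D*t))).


t_seconds = 42 * 365.25 * 24 * 3600 = 1325419200.0 s
arg = 0.05 / (2 * sqrt(2.41e-12 * 1325419200.0))
= 0.4423
erfc(0.4423) = 0.5316
C = 0.44 * 0.5316 = 0.2339%

0.2339


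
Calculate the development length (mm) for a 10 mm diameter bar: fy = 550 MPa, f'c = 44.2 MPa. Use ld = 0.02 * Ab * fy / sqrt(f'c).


Ab = pi * 10^2 / 4 = 78.54 mm2
ld = 0.02 * 78.54 * 550 / sqrt(44.2)
= 129.9 mm

129.9


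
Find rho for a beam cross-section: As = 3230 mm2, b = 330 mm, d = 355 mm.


rho = As / (b * d)
= 3230 / (330 * 355)
= 0.0276

0.0276


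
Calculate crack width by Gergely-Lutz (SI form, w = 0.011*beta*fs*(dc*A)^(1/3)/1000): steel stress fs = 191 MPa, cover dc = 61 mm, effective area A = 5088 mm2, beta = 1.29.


w = 0.011 * beta * fs * (dc * A)^(1/3) / 1000
= 0.011 * 1.29 * 191 * (61 * 5088)^(1/3) / 1000
= 0.184 mm

0.184


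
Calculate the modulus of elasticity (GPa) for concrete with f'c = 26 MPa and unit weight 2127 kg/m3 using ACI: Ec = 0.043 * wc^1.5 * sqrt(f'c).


Ec = 0.043 * 2127^1.5 * sqrt(26) / 1000
= 21.51 GPa

21.51


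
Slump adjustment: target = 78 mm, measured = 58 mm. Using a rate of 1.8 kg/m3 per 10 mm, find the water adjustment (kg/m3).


Difference = 78 - 58 = 20 mm
Water adjustment = 20 * 1.8 / 10 = 3.6 kg/m3

3.6


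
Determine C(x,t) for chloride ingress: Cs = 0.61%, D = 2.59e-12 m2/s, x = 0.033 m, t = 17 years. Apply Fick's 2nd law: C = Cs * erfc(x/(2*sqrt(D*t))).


t_seconds = 17 * 365.25 * 24 * 3600 = 536479200.0 s
arg = 0.033 / (2 * sqrt(2.59e-12 * 536479200.0))
= 0.4426
erfc(0.4426) = 0.5313
C = 0.61 * 0.5313 = 0.3241%

0.3241


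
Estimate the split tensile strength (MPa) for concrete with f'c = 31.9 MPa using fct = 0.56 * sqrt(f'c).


fct = 0.56 * sqrt(31.9)
= 0.56 * 5.648
= 3.163 MPa

3.163


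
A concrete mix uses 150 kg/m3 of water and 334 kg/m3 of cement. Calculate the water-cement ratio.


w/c = water / cement
w/c = 150 / 334 = 0.449

0.449


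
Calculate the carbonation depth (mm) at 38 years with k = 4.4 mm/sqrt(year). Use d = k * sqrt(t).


depth = k * sqrt(t)
= 4.4 * sqrt(38)
= 27.12 mm

27.12


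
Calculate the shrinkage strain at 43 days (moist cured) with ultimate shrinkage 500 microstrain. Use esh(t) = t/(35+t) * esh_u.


esh(43) = 43 / (35 + 43) * 500
= 43 / 78 * 500
= 275.6 microstrain

275.6


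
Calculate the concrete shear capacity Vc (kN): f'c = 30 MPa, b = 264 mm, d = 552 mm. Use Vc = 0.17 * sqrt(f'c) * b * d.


Vc = 0.17 * sqrt(30) * 264 * 552 / 1000
= 135.69 kN

135.69


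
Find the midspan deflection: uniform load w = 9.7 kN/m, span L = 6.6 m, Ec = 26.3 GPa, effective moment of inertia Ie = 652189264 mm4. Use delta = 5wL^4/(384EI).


Convert: L = 6.6 m = 6600 mm, Ec = 26.3 GPa = 26300 MPa
delta = 5 * 9.7 * 6600^4 / (384 * 26300 * 652189264)
= 13.97 mm

13.97


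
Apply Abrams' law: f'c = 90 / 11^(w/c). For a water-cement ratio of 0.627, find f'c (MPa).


f'c = 90 / 11^0.627
= 90 / 4.497
= 20.01 MPa

20.01


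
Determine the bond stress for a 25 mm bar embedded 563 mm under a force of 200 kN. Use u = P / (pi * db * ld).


u = P / (pi * db * ld)
= 200 * 1000 / (pi * 25 * 563)
= 4.523 MPa

4.523


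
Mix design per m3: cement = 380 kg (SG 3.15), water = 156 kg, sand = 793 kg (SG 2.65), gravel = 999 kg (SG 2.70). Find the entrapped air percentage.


Vol cement = 380 / (3.15 * 1000) = 0.120635 m3
Vol water = 156 / 1000 = 0.156 m3
Vol sand = 793 / (2.65 * 1000) = 0.299245 m3
Vol gravel = 999 / (2.70 * 1000) = 0.37 m3
Total solid + water volume = 0.94588 m3
Air = (1 - 0.94588) * 100 = 5.41%

5.41


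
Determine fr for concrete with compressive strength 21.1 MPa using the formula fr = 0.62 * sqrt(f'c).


fr = 0.62 * sqrt(21.1)
= 2.848 MPa

2.848


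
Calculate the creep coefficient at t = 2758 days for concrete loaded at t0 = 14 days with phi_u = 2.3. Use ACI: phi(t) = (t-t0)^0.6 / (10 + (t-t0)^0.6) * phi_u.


dt = 2758 - 14 = 2744
phi = 2744^0.6 / (10 + 2744^0.6) * 2.3
= 2.117

2.117


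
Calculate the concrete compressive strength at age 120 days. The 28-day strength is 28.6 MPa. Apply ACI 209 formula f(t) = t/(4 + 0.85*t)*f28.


f(120) = 120 / (4 + 0.85 * 120) * 28.6
= 120 / 106.0 * 28.6
= 32.38 MPa

32.38


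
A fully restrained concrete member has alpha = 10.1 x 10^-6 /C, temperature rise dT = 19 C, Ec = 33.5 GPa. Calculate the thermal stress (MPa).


sigma = alpha * dT * Ec
= 10.1e-6 * 19 * 33.5 * 1000
= 6.429 MPa

6.429


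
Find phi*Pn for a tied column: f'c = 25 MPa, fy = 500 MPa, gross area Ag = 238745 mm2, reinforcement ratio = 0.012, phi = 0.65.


Ast = rho * Ag = 0.012 * 238745 = 2864.94 mm2
phi*Pn = 0.65 * 0.80 * (0.85 * 25 * (238745 - 2864.94) + 500 * 2864.94) / 1000
= 3351.36 kN

3351.36


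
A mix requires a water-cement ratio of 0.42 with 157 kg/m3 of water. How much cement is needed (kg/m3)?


Cement = water / (w/c)
= 157 / 0.42
= 373.8 kg/m3

373.8


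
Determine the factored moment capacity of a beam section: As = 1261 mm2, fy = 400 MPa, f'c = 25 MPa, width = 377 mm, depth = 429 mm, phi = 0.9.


a = As * fy / (0.85 * f'c * b)
= 1261 * 400 / (0.85 * 25 * 377)
= 62.9615 mm
Mn = As * fy * (d - a/2) / 10^6
= 200.5087 kN-m
phi*Mn = 0.9 * 200.5087 = 180.46 kN-m

180.46


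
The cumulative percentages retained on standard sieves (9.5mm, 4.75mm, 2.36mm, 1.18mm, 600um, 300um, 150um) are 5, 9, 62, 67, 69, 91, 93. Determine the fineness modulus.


FM = sum(cumulative % retained) / 100
= 396 / 100
= 3.96

3.96


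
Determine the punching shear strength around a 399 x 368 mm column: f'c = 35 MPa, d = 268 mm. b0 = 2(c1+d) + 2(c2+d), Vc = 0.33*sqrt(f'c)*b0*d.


b0 = 2*(399 + 268) + 2*(368 + 268) = 2606 mm
Vc = 0.33 * sqrt(35) * 2606 * 268 / 1000
= 1363.51 kN

1363.51


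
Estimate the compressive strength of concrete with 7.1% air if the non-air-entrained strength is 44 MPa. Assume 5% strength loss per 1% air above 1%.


Strength loss = (7.1 - 1) * 5 = 30.5%
f'c = 44 * (1 - 30.5/100)
= 30.58 MPa

30.58


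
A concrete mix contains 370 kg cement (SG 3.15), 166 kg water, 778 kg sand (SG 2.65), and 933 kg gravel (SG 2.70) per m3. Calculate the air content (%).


Vol cement = 370 / (3.15 * 1000) = 0.11746 m3
Vol water = 166 / 1000 = 0.166 m3
Vol sand = 778 / (2.65 * 1000) = 0.293585 m3
Vol gravel = 933 / (2.70 * 1000) = 0.345556 m3
Total solid + water volume = 0.922601 m3
Air = (1 - 0.922601) * 100 = 7.74%

7.74


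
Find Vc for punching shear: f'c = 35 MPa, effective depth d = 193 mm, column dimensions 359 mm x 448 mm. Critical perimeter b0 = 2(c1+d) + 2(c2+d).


b0 = 2*(359 + 193) + 2*(448 + 193) = 2386 mm
Vc = 0.33 * sqrt(35) * 2386 * 193 / 1000
= 899.03 kN

899.03


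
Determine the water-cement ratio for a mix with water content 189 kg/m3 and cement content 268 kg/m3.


w/c = water / cement
w/c = 189 / 268 = 0.705

0.705


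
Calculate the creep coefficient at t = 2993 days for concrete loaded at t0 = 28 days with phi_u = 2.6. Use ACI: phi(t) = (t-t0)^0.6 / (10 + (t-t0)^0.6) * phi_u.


dt = 2993 - 28 = 2965
phi = 2965^0.6 / (10 + 2965^0.6) * 2.6
= 2.402

2.402


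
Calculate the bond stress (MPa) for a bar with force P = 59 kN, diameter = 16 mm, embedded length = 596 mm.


u = P / (pi * db * ld)
= 59 * 1000 / (pi * 16 * 596)
= 1.969 MPa

1.969


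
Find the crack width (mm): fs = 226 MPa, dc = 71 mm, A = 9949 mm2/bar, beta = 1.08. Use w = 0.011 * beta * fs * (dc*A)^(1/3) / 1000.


w = 0.011 * beta * fs * (dc * A)^(1/3) / 1000
= 0.011 * 1.08 * 226 * (71 * 9949)^(1/3) / 1000
= 0.239 mm

0.239


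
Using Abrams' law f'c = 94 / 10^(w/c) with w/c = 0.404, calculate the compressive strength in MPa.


f'c = 94 / 10^0.404
= 94 / 2.535
= 37.08 MPa

37.08


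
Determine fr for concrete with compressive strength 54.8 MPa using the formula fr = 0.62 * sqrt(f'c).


fr = 0.62 * sqrt(54.8)
= 4.59 MPa

4.59


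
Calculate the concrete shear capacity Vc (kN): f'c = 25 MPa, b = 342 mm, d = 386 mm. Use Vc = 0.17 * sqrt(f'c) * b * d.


Vc = 0.17 * sqrt(25) * 342 * 386 / 1000
= 112.21 kN

112.21


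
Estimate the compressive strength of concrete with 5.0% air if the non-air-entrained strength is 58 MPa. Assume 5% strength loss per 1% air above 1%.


Strength loss = (5.0 - 1) * 5 = 20.0%
f'c = 58 * (1 - 20.0/100)
= 46.4 MPa

46.4


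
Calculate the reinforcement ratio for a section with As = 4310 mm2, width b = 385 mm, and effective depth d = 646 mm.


rho = As / (b * d)
= 4310 / (385 * 646)
= 0.0173

0.0173


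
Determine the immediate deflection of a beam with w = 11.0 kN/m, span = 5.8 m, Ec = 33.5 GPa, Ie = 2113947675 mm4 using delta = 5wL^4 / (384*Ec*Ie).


Convert: L = 5.8 m = 5800 mm, Ec = 33.5 GPa = 33500 MPa
delta = 5 * 11.0 * 5800^4 / (384 * 33500 * 2113947675)
= 2.29 mm

2.29


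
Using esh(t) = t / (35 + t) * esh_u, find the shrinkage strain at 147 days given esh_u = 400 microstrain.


esh(147) = 147 / (35 + 147) * 400
= 147 / 182 * 400
= 323.1 microstrain

323.1


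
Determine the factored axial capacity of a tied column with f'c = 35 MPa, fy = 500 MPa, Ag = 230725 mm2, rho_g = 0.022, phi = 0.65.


Ast = rho * Ag = 0.022 * 230725 = 5075.95 mm2
phi*Pn = 0.65 * 0.80 * (0.85 * 35 * (230725 - 5075.95) + 500 * 5075.95) / 1000
= 4810.54 kN

4810.54


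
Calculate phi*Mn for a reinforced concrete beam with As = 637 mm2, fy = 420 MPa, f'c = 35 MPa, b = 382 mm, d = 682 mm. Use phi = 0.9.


a = As * fy / (0.85 * f'c * b)
= 637 * 420 / (0.85 * 35 * 382)
= 23.5417 mm
Mn = As * fy * (d - a/2) / 10^6
= 179.3131 kN-m
phi*Mn = 0.9 * 179.3131 = 161.38 kN-m

161.38


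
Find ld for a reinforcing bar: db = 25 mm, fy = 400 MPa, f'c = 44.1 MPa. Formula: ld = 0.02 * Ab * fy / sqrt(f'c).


Ab = pi * 25^2 / 4 = 490.874 mm2
ld = 0.02 * 490.874 * 400 / sqrt(44.1)
= 591.3 mm

591.3


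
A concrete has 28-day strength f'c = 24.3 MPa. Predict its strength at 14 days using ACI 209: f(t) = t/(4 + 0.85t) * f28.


f(14) = 14 / (4 + 0.85 * 14) * 24.3
= 14 / 15.9 * 24.3
= 21.4 MPa

21.4


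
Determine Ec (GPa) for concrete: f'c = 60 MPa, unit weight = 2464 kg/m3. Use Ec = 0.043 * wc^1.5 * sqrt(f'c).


Ec = 0.043 * 2464^1.5 * sqrt(60) / 1000
= 40.74 GPa

40.74
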